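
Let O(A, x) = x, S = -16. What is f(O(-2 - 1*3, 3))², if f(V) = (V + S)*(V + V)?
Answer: 6084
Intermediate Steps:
f(V) = 2*V*(-16 + V) (f(V) = (V - 16)*(V + V) = (-16 + V)*(2*V) = 2*V*(-16 + V))
f(O(-2 - 1*3, 3))² = (2*3*(-16 + 3))² = (2*3*(-13))² = (-78)² = 6084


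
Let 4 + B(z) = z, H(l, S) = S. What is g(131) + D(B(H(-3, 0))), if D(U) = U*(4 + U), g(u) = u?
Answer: 131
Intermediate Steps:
B(z) = -4 + z
g(131) + D(B(H(-3, 0))) = 131 + (-4 + 0)*(4 + (-4 + 0)) = 131 - 4*(4 - 4) = 131 - 4*0 = 131 + 0 = 131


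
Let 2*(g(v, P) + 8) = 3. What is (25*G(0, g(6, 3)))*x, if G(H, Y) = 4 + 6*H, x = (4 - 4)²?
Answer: 0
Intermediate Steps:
g(v, P) = -13/2 (g(v, P) = -8 + (½)*3 = -8 + 3/2 = -13/2)
x = 0 (x = 0² = 0)
(25*G(0, g(6, 3)))*x = (25*(4 + 6*0))*0 = (25*(4 + 0))*0 = (25*4)*0 = 100*0 = 0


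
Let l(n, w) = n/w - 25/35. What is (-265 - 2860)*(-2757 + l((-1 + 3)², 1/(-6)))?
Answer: 60850000/7 ≈ 8.6929e+6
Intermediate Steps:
l(n, w) = -5/7 + n/w (l(n, w) = n/w - 25*1/35 = n/w - 5/7 = -5/7 + n/w)
(-265 - 2860)*(-2757 + l((-1 + 3)², 1/(-6))) = (-265 - 2860)*(-2757 + (-5/7 + (-1 + 3)²/(1/(-6)))) = -3125*(-2757 + (-5/7 + 2²/(-⅙))) = -3125*(-2757 + (-5/7 + 4*(-6))) = -3125*(-2757 + (-5/7 - 24)) = -3125*(-2757 - 173/7) = -3125*(-19472/7) = 60850000/7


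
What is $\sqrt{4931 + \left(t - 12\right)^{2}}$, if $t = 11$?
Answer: $6 \sqrt{137} \approx 70.228$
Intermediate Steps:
$\sqrt{4931 + \left(t - 12\right)^{2}} = \sqrt{4931 + \left(11 - 12\right)^{2}} = \sqrt{4931 + \left(-1\right)^{2}} = \sqrt{4931 + 1} = \sqrt{4932} = 6 \sqrt{137}$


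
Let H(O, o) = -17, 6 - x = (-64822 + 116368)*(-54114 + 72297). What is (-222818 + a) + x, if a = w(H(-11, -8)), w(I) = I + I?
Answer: -937483764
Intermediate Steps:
x = -937260912 (x = 6 - (-64822 + 116368)*(-54114 + 72297) = 6 - 51546*18183 = 6 - 1*937260918 = 6 - 937260918 = -937260912)
w(I) = 2*I
a = -34 (a = 2*(-17) = -34)
(-222818 + a) + x = (-222818 - 34) - 937260912 = -222852 - 937260912 = -937483764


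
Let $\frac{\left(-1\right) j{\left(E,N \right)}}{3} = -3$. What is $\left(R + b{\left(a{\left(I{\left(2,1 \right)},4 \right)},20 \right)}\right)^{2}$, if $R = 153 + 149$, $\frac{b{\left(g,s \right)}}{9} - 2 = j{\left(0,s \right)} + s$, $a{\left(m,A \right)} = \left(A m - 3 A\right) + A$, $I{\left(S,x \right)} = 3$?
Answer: $337561$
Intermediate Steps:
$j{\left(E,N \right)} = 9$ ($j{\left(E,N \right)} = \left(-3\right) \left(-3\right) = 9$)
$a{\left(m,A \right)} = - 2 A + A m$ ($a{\left(m,A \right)} = \left(- 3 A + A m\right) + A = - 2 A + A m$)
$b{\left(g,s \right)} = 99 + 9 s$ ($b{\left(g,s \right)} = 18 + 9 \left(9 + s\right) = 18 + \left(81 + 9 s\right) = 99 + 9 s$)
$R = 302$
$\left(R + b{\left(a{\left(I{\left(2,1 \right)},4 \right)},20 \right)}\right)^{2} = \left(302 + \left(99 + 9 \cdot 20\right)\right)^{2} = \left(302 + \left(99 + 180\right)\right)^{2} = \left(302 + 279\right)^{2} = 581^{2} = 337561$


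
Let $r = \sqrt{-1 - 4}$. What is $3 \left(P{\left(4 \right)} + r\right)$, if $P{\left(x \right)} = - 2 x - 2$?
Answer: $-30 + 3 i \sqrt{5} \approx -30.0 + 6.7082 i$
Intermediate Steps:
$P{\left(x \right)} = -2 - 2 x$
$r = i \sqrt{5}$ ($r = \sqrt{-5} = i \sqrt{5} \approx 2.2361 i$)
$3 \left(P{\left(4 \right)} + r\right) = 3 \left(\left(-2 - 8\right) + i \sqrt{5}\right) = 3 \left(-10 + i \sqrt{5}\right) = -30 + 3 i \sqrt{5}$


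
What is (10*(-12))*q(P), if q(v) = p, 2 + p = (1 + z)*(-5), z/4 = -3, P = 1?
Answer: -6360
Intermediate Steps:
z = -12 (z = 4*(-3) = -12)
p = 53 (p = -2 + (1 - 12)*(-5) = -2 - 11*(-5) = -2 + 55 = 53)
q(v) = 53
(10*(-12))*q(P) = (10*(-12))*53 = -120*53 = -6360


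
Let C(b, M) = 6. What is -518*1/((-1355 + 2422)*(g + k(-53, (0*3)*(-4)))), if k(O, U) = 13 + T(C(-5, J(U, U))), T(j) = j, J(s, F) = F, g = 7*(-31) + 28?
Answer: 259/90695 ≈ 0.0028557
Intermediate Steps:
g = -189 (g = -217 + 28 = -189)
k(O, U) = 19 (k(O, U) = 13 + 6 = 19)
-518*1/((-1355 + 2422)*(g + k(-53, (0*3)*(-4)))) = -518*1/((-1355 + 2422)*(-189 + 19)) = -518/(1067*(-170)) = -518/(-181390) = -518*(-1/181390) = 259/90695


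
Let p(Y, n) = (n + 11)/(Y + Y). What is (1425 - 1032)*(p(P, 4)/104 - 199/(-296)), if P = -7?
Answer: 14015559/53872 ≈ 260.16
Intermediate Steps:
p(Y, n) = (11 + n)/(2*Y) (p(Y, n) = (11 + n)/((2*Y)) = (11 + n)*(1/(2*Y)) = (11 + n)/(2*Y))
(1425 - 1032)*(p(P, 4)/104 - 199/(-296)) = (1425 - 1032)*(((½)*(11 + 4)/(-7))/104 - 199/(-296)) = 393*(((½)*(-⅐)*15)*(1/104) - 199*(-1/296)) = 393*(-15/14*1/104 + 199/296) = 393*(-15/1456 + 199/296) = 393*(35663/53872) = 14015559/53872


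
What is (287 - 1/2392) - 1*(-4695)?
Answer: 11916943/2392 ≈ 4982.0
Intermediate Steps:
(287 - 1/2392) - 1*(-4695) = (287 - 1*1/2392) + 4695 = (287 - 1/2392) + 4695 = 686503/2392 + 4695 = 11916943/2392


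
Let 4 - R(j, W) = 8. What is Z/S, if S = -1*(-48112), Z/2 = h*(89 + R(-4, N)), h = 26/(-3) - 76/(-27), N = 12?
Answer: -6715/324756 ≈ -0.020677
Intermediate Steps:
R(j, W) = -4 (R(j, W) = 4 - 1*8 = 4 - 8 = -4)
h = -158/27 (h = 26*(-⅓) - 76*(-1/27) = -26/3 + 76/27 = -158/27 ≈ -5.8519)
Z = -26860/27 (Z = 2*(-158*(89 - 4)/27) = 2*(-158/27*85) = 2*(-13430/27) = -26860/27 ≈ -994.81)
S = 48112
Z/S = -26860/27/48112 = -26860/27*1/48112 = -6715/324756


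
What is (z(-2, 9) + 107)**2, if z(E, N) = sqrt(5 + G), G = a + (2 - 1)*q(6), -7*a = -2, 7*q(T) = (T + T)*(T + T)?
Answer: (749 + sqrt(1267))**2/49 ≈ 12563.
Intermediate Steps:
q(T) = 4*T**2/7 (q(T) = ((T + T)*(T + T))/7 = ((2*T)*(2*T))/7 = (4*T**2)/7 = 4*T**2/7)
a = 2/7 (a = -1/7*(-2) = 2/7 ≈ 0.28571)
G = 146/7 (G = 2/7 + (2 - 1)*((4/7)*6**2) = 2/7 + 1*((4/7)*36) = 2/7 + 1*(144/7) = 2/7 + 144/7 = 146/7 ≈ 20.857)
z(E, N) = sqrt(1267)/7 (z(E, N) = sqrt(5 + 146/7) = sqrt(181/7) = sqrt(1267)/7)
(z(-2, 9) + 107)**2 = (sqrt(1267)/7 + 107)**2 = (107 + sqrt(1267)/7)**2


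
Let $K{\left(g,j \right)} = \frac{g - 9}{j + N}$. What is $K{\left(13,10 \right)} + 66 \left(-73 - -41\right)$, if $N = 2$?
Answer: $- \frac{6335}{3} \approx -2111.7$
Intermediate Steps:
$K{\left(g,j \right)} = \frac{-9 + g}{2 + j}$ ($K{\left(g,j \right)} = \frac{g - 9}{j + 2} = \frac{-9 + g}{2 + j}$)
$K{\left(13,10 \right)} + 66 \left(-73 - -41\right) = \frac{-9 + 13}{2 + 10} + 66 \left(-73 - -41\right) = \frac{1}{12} \cdot 4 + 66 \left(-73 + 41\right) = \frac{1}{12} \cdot 4 + 66 \left(-32\right) = \frac{1}{3} - 2112 = - \frac{6335}{3}$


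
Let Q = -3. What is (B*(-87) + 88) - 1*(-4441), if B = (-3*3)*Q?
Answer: 2180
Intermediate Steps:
B = 27 (B = -3*3*(-3) = -9*(-3) = 27)
(B*(-87) + 88) - 1*(-4441) = (27*(-87) + 88) - 1*(-4441) = (-2349 + 88) + 4441 = -2261 + 4441 = 2180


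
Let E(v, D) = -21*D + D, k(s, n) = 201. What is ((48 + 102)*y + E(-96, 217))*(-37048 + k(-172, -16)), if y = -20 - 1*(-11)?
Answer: 209659430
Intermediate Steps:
y = -9 (y = -20 + 11 = -9)
E(v, D) = -20*D
((48 + 102)*y + E(-96, 217))*(-37048 + k(-172, -16)) = ((48 + 102)*(-9) - 20*217)*(-37048 + 201) = (150*(-9) - 4340)*(-36847) = (-1350 - 4340)*(-36847) = -5690*(-36847) = 209659430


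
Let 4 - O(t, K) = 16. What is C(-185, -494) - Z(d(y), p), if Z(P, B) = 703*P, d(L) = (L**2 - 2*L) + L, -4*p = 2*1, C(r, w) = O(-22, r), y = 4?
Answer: -8448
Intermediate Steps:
O(t, K) = -12 (O(t, K) = 4 - 1*16 = 4 - 16 = -12)
C(r, w) = -12
p = -1/2 ≈ -0.50000
d(L) = L**2 - L
C(-185, -494) - Z(d(y), p) = -12 - 703*4*(-1 + 4) = -12 - 703*4*3 = -12 - 703*12 = -12 - 1*8436 = -12 - 8436 = -8448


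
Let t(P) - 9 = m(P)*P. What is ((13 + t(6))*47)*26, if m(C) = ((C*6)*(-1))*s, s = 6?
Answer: -1556828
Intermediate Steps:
m(C) = -36*C (m(C) = ((C*6)*(-1))*6 = ((6*C)*(-1))*6 = -6*C*6 = -36*C)
t(P) = 9 - 36*P² (t(P) = 9 + (-36*P)*P = 9 - 36*P²)
((13 + t(6))*47)*26 = ((13 + (9 - 36*6²))*47)*26 = ((13 + (9 - 36*36))*47)*26 = ((13 + (9 - 1296))*47)*26 = ((13 - 1287)*47)*26 = -1274*47*26 = -59878*26 = -1556828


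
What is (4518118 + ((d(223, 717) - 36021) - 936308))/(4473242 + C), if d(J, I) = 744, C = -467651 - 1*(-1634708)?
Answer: 3546533/5640299 ≈ 0.62878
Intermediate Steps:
C = 1167057 (C = -467651 + 1634708 = 1167057)
(4518118 + ((d(223, 717) - 36021) - 936308))/(4473242 + C) = (4518118 + ((744 - 36021) - 936308))/(4473242 + 1167057) = (4518118 + (-35277 - 936308))/5640299 = (4518118 - 971585)*(1/5640299) = 3546533*(1/5640299) = 3546533/5640299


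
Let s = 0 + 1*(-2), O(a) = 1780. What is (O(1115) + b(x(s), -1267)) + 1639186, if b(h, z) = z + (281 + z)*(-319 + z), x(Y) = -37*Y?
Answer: 3203495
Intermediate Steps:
s = -2 (s = 0 - 2 = -2)
b(h, z) = z + (-319 + z)*(281 + z)
(O(1115) + b(x(s), -1267)) + 1639186 = (1780 + (-89639 + (-1267)² - 37*(-1267))) + 1639186 = (1780 + (-89639 + 1605289 + 46879)) + 1639186 = (1780 + 1562529) + 1639186 = 1564309 + 1639186 = 3203495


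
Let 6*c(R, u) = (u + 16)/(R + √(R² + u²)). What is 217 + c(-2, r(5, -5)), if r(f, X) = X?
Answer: 16286/75 + 11*√29/150 ≈ 217.54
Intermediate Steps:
c(R, u) = (16 + u)/(6*(R + √(R² + u²))) (c(R, u) = ((u + 16)/(R + √(R² + u²)))/6 = ((16 + u)/(R + √(R² + u²)))/6 = (16 + u)/(6*(R + √(R² + u²))))
217 + c(-2, r(5, -5)) = 217 + (16 - 5)/(6*(-2 + √((-2)² + (-5)²))) = 217 + (⅙)*11/(-2 + √(4 + 25)) = 217 + (⅙)*11/(-2 + √29) = 217 + 11/(6*(-2 + √29))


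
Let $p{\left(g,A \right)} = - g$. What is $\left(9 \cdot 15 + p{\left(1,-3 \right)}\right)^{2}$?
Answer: $17956$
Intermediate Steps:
$\left(9 \cdot 15 + p{\left(1,-3 \right)}\right)^{2} = \left(9 \cdot 15 - 1\right)^{2} = \left(135 - 1\right)^{2} = 134^{2} = 17956$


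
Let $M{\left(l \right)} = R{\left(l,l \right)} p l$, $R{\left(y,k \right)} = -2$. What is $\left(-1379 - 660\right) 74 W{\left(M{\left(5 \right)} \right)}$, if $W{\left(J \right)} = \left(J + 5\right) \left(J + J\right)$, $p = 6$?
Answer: $-995847600$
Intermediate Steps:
$M{\left(l \right)} = - 12 l$ ($M{\left(l \right)} = \left(-2\right) 6 l = - 12 l$)
$W{\left(J \right)} = 2 J \left(5 + J\right)$ ($W{\left(J \right)} = \left(5 + J\right) 2 J = 2 J \left(5 + J\right)$)
$\left(-1379 - 660\right) 74 W{\left(M{\left(5 \right)} \right)} = \left(-1379 - 660\right) 74 \cdot 2 \left(\left(-12\right) 5\right) \left(5 - 60\right) = - 2039 \cdot 74 \cdot 2 \left(-60\right) \left(5 - 60\right) = - 2039 \cdot 74 \cdot 2 \left(-60\right) \left(-55\right) = - 2039 \cdot 74 \cdot 6600 = \left(-2039\right) 488400 = -995847600$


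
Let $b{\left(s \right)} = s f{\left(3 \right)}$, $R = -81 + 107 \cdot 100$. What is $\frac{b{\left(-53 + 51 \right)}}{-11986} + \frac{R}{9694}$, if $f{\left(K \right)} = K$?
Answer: $\frac{1720777}{1570166} \approx 1.0959$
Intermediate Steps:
$R = 10619$ ($R = -81 + 10700 = 10619$)
$b{\left(s \right)} = 3 s$ ($b{\left(s \right)} = s 3 = 3 s$)
$\frac{b{\left(-53 + 51 \right)}}{-11986} + \frac{R}{9694} = \frac{3 \left(-53 + 51\right)}{-11986} + \frac{10619}{9694} = 3 \left(-2\right) \left(- \frac{1}{11986}\right) + 10619 \cdot \frac{1}{9694} = \left(-6\right) \left(- \frac{1}{11986}\right) + \frac{287}{262} = \frac{3}{5993} + \frac{287}{262} = \frac{1720777}{1570166}$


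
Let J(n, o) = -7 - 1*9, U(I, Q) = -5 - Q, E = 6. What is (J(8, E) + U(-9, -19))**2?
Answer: 4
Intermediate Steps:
J(n, o) = -16 (J(n, o) = -7 - 9 = -16)
(J(8, E) + U(-9, -19))**2 = (-16 + (-5 - 1*(-19)))**2 = (-16 + (-5 + 19))**2 = (-16 + 14)**2 = (-2)**2 = 4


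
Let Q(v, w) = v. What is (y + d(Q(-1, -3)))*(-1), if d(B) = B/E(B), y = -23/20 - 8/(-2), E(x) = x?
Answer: -77/20 ≈ -3.8500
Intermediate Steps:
y = 57/20 (y = -23*1/20 - 8*(-½) = -23/20 + 4 = 57/20 ≈ 2.8500)
d(B) = 1 (d(B) = B/B = 1)
(y + d(Q(-1, -3)))*(-1) = (57/20 + 1)*(-1) = (77/20)*(-1) = -77/20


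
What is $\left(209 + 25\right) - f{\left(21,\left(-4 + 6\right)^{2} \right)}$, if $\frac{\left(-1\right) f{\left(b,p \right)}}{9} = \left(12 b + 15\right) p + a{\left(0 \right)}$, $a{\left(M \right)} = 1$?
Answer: $9855$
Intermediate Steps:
$f{\left(b,p \right)} = -9 - 9 p \left(15 + 12 b\right)$ ($f{\left(b,p \right)} = - 9 \left(\left(12 b + 15\right) p + 1\right) = - 9 \left(\left(15 + 12 b\right) p + 1\right) = - 9 \left(p \left(15 + 12 b\right) + 1\right) = - 9 \left(1 + p \left(15 + 12 b\right)\right) = -9 - 9 p \left(15 + 12 b\right)$)
$\left(209 + 25\right) - f{\left(21,\left(-4 + 6\right)^{2} \right)} = \left(209 + 25\right) - \left(-9 - 135 \left(-4 + 6\right)^{2} - 2268 \left(-4 + 6\right)^{2}\right) = 234 - \left(-9 - 135 \cdot 2^{2} - 2268 \cdot 2^{2}\right) = 234 - \left(-9 - 540 - 2268 \cdot 4\right) = 234 - \left(-9 - 540 - 9072\right) = 234 - -9621 = 234 + 9621 = 9855$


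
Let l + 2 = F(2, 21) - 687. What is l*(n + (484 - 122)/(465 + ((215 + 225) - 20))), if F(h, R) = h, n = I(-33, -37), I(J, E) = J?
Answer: 6605047/295 ≈ 22390.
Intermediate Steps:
n = -33
l = -687 (l = -2 + (2 - 687) = -2 - 685 = -687)
l*(n + (484 - 122)/(465 + ((215 + 225) - 20))) = -687*(-33 + (484 - 122)/(465 + ((215 + 225) - 20))) = -687*(-33 + 362/(465 + (440 - 20))) = -687*(-33 + 362/(465 + 420)) = -687*(-33 + 362/885) = -687*(-28843/885) = 6605047/295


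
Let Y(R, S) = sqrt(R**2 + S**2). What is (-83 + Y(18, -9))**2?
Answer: 7294 - 1494*sqrt(5) ≈ 3953.3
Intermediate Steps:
(-83 + Y(18, -9))**2 = (-83 + sqrt(18**2 + (-9)**2))**2 = (-83 + sqrt(324 + 81))**2 = (-83 + sqrt(405))**2 = (-83 + 9*sqrt(5))**2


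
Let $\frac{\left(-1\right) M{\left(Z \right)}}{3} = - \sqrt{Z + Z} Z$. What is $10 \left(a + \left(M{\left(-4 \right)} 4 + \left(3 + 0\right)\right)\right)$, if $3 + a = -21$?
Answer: $-210 - 960 i \sqrt{2} \approx -210.0 - 1357.6 i$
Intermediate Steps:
$M{\left(Z \right)} = 3 \sqrt{2} Z^{\frac{3}{2}}$ ($M{\left(Z \right)} = - 3 - \sqrt{Z + Z} Z = - 3 - \sqrt{2 Z} Z = - 3 - \sqrt{2} \sqrt{Z} Z = - 3 \left(- \sqrt{2} Z^{\frac{3}{2}}\right) = 3 \sqrt{2} Z^{\frac{3}{2}}$)
$a = -24$ ($a = -3 - 21 = -24$)
$10 \left(a + \left(M{\left(-4 \right)} 4 + \left(3 + 0\right)\right)\right) = 10 \left(-24 + \left(3 \sqrt{2} \left(-4\right)^{\frac{3}{2}} \cdot 4 + \left(3 + 0\right)\right)\right) = 10 \left(-24 + \left(3 \sqrt{2} \left(- 8 i\right) 4 + 3\right)\right) = 10 \left(-24 + \left(- 24 i \sqrt{2} \cdot 4 + 3\right)\right) = 10 \left(-24 + \left(- 96 i \sqrt{2} + 3\right)\right) = 10 \left(-24 + \left(3 - 96 i \sqrt{2}\right)\right) = 10 \left(-21 - 96 i \sqrt{2}\right) = -210 - 960 i \sqrt{2}$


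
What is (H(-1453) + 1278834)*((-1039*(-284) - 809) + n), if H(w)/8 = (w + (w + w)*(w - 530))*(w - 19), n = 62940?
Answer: -24233624679592002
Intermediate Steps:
H(w) = 8*(-19 + w)*(w + 2*w*(-530 + w)) (H(w) = 8*((w + (w + w)*(w - 530))*(w - 19)) = 8*((w + (2*w)*(-530 + w))*(-19 + w)) = 8*((w + 2*w*(-530 + w))*(-19 + w)) = 8*((-19 + w)*(w + 2*w*(-530 + w))) = 8*(-19 + w)*(w + 2*w*(-530 + w)))
(H(-1453) + 1278834)*((-1039*(-284) - 809) + n) = (8*(-1453)*(20121 - 1097*(-1453) + 2*(-1453)**2) + 1278834)*((-1039*(-284) - 809) + 62940) = (8*(-1453)*(20121 + 1593941 + 2*2111209) + 1278834)*((295076 - 809) + 62940) = (8*(-1453)*(20121 + 1593941 + 4222418) + 1278834)*(294267 + 62940) = (8*(-1453)*5836480 + 1278834)*357207 = (-67843243520 + 1278834)*357207 = -67841964686*357207 = -24233624679592002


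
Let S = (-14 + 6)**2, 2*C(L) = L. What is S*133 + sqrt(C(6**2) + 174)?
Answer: 8512 + 8*sqrt(3) ≈ 8525.9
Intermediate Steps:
C(L) = L/2
S = 64 (S = (-8)**2 = 64)
S*133 + sqrt(C(6**2) + 174) = 64*133 + sqrt((1/2)*6**2 + 174) = 8512 + sqrt((1/2)*36 + 174) = 8512 + sqrt(18 + 174) = 8512 + sqrt(192) = 8512 + 8*sqrt(3)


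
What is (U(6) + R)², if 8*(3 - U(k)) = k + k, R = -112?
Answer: 48841/4 ≈ 12210.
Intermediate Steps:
U(k) = 3 - k/4 (U(k) = 3 - (k + k)/8 = 3 - k/4)
(U(6) + R)² = ((3 - ¼*6) - 112)² = ((3 - 3/2) - 112)² = (3/2 - 112)² = (-221/2)² = 48841/4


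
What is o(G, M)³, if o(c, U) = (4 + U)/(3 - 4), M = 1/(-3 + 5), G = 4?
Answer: -729/8 ≈ -91.125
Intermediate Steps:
M = ½ (M = 1/2 = ½ ≈ 0.50000)
o(c, U) = -4 - U (o(c, U) = (4 + U)/(-1) = (4 + U)*(-1) = -4 - U)
o(G, M)³ = (-4 - 1*½)³ = (-4 - ½)³ = (-9/2)³ = -729/8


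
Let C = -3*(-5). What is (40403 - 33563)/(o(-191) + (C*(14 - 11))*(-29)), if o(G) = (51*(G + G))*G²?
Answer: -2280/236908049 ≈ -9.6240e-6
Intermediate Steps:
C = 15
o(G) = 102*G³ (o(G) = (51*(2*G))*G² = (102*G)*G² = 102*G³)
(40403 - 33563)/(o(-191) + (C*(14 - 11))*(-29)) = (40403 - 33563)/(102*(-191)³ + (15*(14 - 11))*(-29)) = 6840/(102*(-6967871) + (15*3)*(-29)) = 6840/(-710722842 + 45*(-29)) = 6840/(-710722842 - 1305) = 6840/(-710724147) = 6840*(-1/710724147) = -2280/236908049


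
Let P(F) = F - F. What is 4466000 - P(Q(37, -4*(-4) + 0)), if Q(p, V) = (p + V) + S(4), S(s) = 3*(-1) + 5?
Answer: 4466000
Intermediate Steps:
S(s) = 2 (S(s) = -3 + 5 = 2)
Q(p, V) = 2 + V + p (Q(p, V) = (p + V) + 2 = (V + p) + 2 = 2 + V + p)
P(F) = 0
4466000 - P(Q(37, -4*(-4) + 0)) = 4466000 - 1*0 = 4466000 + 0 = 4466000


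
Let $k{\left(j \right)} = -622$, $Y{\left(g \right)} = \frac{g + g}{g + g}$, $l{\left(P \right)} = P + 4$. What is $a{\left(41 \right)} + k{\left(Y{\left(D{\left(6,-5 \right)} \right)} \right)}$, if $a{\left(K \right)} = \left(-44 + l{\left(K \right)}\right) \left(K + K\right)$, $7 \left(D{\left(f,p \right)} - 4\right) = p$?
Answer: $-540$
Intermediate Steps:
$l{\left(P \right)} = 4 + P$
$D{\left(f,p \right)} = 4 + \frac{p}{7}$
$Y{\left(g \right)} = 1$ ($Y{\left(g \right)} = \frac{2 g}{2 g} = 2 g \frac{1}{2 g} = 1$)
$a{\left(K \right)} = 2 K \left(-40 + K\right)$ ($a{\left(K \right)} = \left(-44 + \left(4 + K\right)\right) \left(K + K\right) = \left(-40 + K\right) 2 K = 2 K \left(-40 + K\right)$)
$a{\left(41 \right)} + k{\left(Y{\left(D{\left(6,-5 \right)} \right)} \right)} = 2 \cdot 41 \left(-40 + 41\right) - 622 = 2 \cdot 41 \cdot 1 - 622 = 82 - 622 = -540$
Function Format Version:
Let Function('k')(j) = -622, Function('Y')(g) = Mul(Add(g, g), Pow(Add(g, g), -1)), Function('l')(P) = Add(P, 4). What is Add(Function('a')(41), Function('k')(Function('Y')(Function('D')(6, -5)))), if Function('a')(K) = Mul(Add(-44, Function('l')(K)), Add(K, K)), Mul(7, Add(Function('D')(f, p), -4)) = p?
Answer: -540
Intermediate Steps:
Function('l')(P) = Add(4, P)
Function('D')(f, p) = Add(4, Mul(Rational(1, 7), p))
Function('Y')(g) = 1 (Function('Y')(g) = Mul(Mul(2, g), Pow(Mul(2, g), -1)) = Mul(Mul(2, g), Mul(Rational(1, 2), Pow(g, -1))) = 1)
Function('a')(K) = Mul(2, K, Add(-40, K)) (Function('a')(K) = Mul(Add(-44, Add(4, K)), Add(K, K)) = Mul(Add(-40, K), Mul(2, K)) = Mul(2, K, Add(-40, K)))
Add(Function('a')(41), Function('k')(Function('Y')(Function('D')(6, -5)))) = Add(Mul(2, 41, Add(-40, 41)), -622) = Add(Mul(2, 41, 1), -622) = Add(82, -622) = -540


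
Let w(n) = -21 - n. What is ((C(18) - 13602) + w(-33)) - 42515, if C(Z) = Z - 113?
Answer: -56200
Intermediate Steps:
C(Z) = -113 + Z
((C(18) - 13602) + w(-33)) - 42515 = (((-113 + 18) - 13602) + (-21 - 1*(-33))) - 42515 = ((-95 - 13602) + (-21 + 33)) - 42515 = (-13697 + 12) - 42515 = -13685 - 42515 = -56200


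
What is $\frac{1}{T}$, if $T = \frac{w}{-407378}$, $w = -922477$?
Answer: $\frac{407378}{922477} \approx 0.44161$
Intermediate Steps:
$T = \frac{922477}{407378}$ ($T = - \frac{922477}{-407378} = \left(-922477\right) \left(- \frac{1}{407378}\right) = \frac{922477}{407378} \approx 2.2644$)
$\frac{1}{T} = \frac{1}{\frac{922477}{407378}} = \frac{407378}{922477}$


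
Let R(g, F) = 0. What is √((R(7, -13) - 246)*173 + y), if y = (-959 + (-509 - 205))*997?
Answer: I*√1710539 ≈ 1307.9*I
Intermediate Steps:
y = -1667981 (y = (-959 - 714)*997 = -1673*997 = -1667981)
√((R(7, -13) - 246)*173 + y) = √((0 - 246)*173 - 1667981) = √(-246*173 - 1667981) = √(-42558 - 1667981) = √(-1710539) = I*√1710539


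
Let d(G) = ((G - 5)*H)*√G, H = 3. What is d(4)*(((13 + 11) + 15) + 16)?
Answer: -330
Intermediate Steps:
d(G) = √G*(-15 + 3*G) (d(G) = ((G - 5)*3)*√G = ((-5 + G)*3)*√G = (-15 + 3*G)*√G = √G*(-15 + 3*G))
d(4)*(((13 + 11) + 15) + 16) = (3*√4*(-5 + 4))*(((13 + 11) + 15) + 16) = (3*2*(-1))*((24 + 15) + 16) = -6*(39 + 16) = -6*55 = -330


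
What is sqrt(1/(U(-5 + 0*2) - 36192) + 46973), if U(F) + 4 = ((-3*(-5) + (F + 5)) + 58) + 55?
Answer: 9*sqrt(188602484491)/18034 ≈ 216.73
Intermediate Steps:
U(F) = 129 + F (U(F) = -4 + (((-3*(-5) + (F + 5)) + 58) + 55) = -4 + (((15 + (5 + F)) + 58) + 55) = -4 + (((20 + F) + 58) + 55) = -4 + ((78 + F) + 55) = -4 + (133 + F) = 129 + F)
sqrt(1/(U(-5 + 0*2) - 36192) + 46973) = sqrt(1/((129 + (-5 + 0*2)) - 36192) + 46973) = sqrt(1/((129 + (-5 + 0)) - 36192) + 46973) = sqrt(1/((129 - 5) - 36192) + 46973) = sqrt(1/(124 - 36192) + 46973) = sqrt(1/(-36068) + 46973) = sqrt(-1/36068 + 46973) = sqrt(1694222163/36068) = 9*sqrt(188602484491)/18034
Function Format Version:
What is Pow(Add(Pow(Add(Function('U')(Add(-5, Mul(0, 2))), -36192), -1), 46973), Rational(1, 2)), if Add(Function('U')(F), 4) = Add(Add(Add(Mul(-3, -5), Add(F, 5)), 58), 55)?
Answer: Mul(Rational(9, 18034), Pow(188602484491, Rational(1, 2))) ≈ 216.73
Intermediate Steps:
Function('U')(F) = Add(129, F) (Function('U')(F) = Add(-4, Add(Add(Add(Mul(-3, -5), Add(F, 5)), 58), 55)) = Add(-4, Add(Add(Add(15, Add(5, F)), 58), 55)) = Add(-4, Add(Add(Add(20, F), 58), 55)) = Add(-4, Add(Add(78, F), 55)) = Add(-4, Add(133, F)) = Add(129, F))
Pow(Add(Pow(Add(Function('U')(Add(-5, Mul(0, 2))), -36192), -1), 46973), Rational(1, 2)) = Pow(Add(Pow(Add(Add(129, Add(-5, Mul(0, 2))), -36192), -1), 46973), Rational(1, 2)) = Pow(Add(Pow(Add(Add(129, Add(-5, 0)), -36192), -1), 46973), Rational(1, 2)) = Pow(Add(Pow(Add(Add(129, -5), -36192), -1), 46973), Rational(1, 2)) = Pow(Add(Pow(Add(124, -36192), -1), 46973), Rational(1, 2)) = Pow(Add(Pow(-36068, -1), 46973), Rational(1, 2)) = Pow(Add(Rational(-1, 36068), 46973), Rational(1, 2)) = Pow(Rational(1694222163, 36068), Rational(1, 2)) = Mul(Rational(9, 18034), Pow(188602484491, Rational(1, 2)))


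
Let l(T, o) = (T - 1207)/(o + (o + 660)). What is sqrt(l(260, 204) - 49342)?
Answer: I*sqrt(14070420201)/534 ≈ 222.13*I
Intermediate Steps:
l(T, o) = (-1207 + T)/(660 + 2*o) (l(T, o) = (-1207 + T)/(o + (660 + o)) = (-1207 + T)/(660 + 2*o))
sqrt(l(260, 204) - 49342) = sqrt((-1207 + 260)/(2*(330 + 204)) - 49342) = sqrt((1/2)*(-947)/534 - 49342) = sqrt((1/2)*(1/534)*(-947) - 49342) = sqrt(-947/1068 - 49342) = sqrt(-52698203/1068) = I*sqrt(14070420201)/534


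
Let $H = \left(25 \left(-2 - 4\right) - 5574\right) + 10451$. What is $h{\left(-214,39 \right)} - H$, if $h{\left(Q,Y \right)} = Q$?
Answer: $-4941$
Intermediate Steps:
$H = 4727$ ($H = \left(25 \left(-6\right) - 5574\right) + 10451 = \left(-150 - 5574\right) + 10451 = -5724 + 10451 = 4727$)
$h{\left(-214,39 \right)} - H = -214 - 4727 = -4941$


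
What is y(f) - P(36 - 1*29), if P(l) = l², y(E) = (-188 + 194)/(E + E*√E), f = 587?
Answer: -8427562/171991 + 3*√587/171991 ≈ -49.000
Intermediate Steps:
y(E) = 6/(E + E^(3/2))
y(f) - P(36 - 1*29) = 6/(587 + 587^(3/2)) - (36 - 1*29)² = 6/(587 + 587*√587) - (36 - 29)² = 6/(587 + 587*√587) - 1*7² = 6/(587 + 587*√587) - 1*49 = 6/(587 + 587*√587) - 49 = -49 + 6/(587 + 587*√587)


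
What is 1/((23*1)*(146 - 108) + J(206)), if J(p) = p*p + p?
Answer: 1/43516 ≈ 2.2980e-5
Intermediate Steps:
J(p) = p + p**2 (J(p) = p**2 + p = p + p**2)
1/((23*1)*(146 - 108) + J(206)) = 1/((23*1)*(146 - 108) + 206*(1 + 206)) = 1/(23*38 + 206*207) = 1/(874 + 42642) = 1/43516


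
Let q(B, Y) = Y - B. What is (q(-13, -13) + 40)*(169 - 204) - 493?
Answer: -1893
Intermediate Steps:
(q(-13, -13) + 40)*(169 - 204) - 493 = ((-13 - 1*(-13)) + 40)*(169 - 204) - 493 = ((-13 + 13) + 40)*(-35) - 493 = (0 + 40)*(-35) - 493 = 40*(-35) - 493 = -1400 - 493 = -1893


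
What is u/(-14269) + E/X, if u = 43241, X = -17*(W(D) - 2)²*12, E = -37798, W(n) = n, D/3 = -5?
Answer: -1004988367/420621582 ≈ -2.3893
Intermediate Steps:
D = -15 (D = 3*(-5) = -15)
X = -58956 (X = -17*(-15 - 2)²*12 = -17*(-17)²*12 = -17*289*12 = -4913*12 = -58956)
u/(-14269) + E/X = 43241/(-14269) - 37798/(-58956) = 43241*(-1/14269) - 37798*(-1/58956) = -43241/14269 + 18899/29478 = -1004988367/420621582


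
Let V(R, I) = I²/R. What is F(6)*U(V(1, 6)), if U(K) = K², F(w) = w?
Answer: 7776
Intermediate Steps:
F(6)*U(V(1, 6)) = 6*(6²/1)² = 6*(36*1)² = 6*36² = 6*1296 = 7776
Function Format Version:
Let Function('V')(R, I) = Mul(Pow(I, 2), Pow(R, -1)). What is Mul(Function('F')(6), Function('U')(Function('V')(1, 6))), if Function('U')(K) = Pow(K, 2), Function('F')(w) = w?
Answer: 7776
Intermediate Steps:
Mul(Function('F')(6), Function('U')(Function('V')(1, 6))) = Mul(6, Pow(Mul(Pow(6, 2), Pow(1, -1)), 2)) = Mul(6, Pow(Mul(36, 1), 2)) = Mul(6, Pow(36, 2)) = Mul(6, 1296) = 7776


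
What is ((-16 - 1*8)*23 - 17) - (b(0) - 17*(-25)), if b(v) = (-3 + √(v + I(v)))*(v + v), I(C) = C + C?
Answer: -994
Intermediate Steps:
I(C) = 2*C
b(v) = 2*v*(-3 + √3*√v) (b(v) = (-3 + √(v + 2*v))*(v + v) = (-3 + √(3*v))*(2*v) = (-3 + √3*√v)*(2*v) = 2*v*(-3 + √3*√v))
((-16 - 1*8)*23 - 17) - (b(0) - 17*(-25)) = ((-16 - 1*8)*23 - 17) - (2*0*(-3 + √3*√0) - 17*(-25)) = ((-16 - 8)*23 - 17) - (2*0*(-3 + √3*0) + 425) = (-24*23 - 17) - (2*0*(-3 + 0) + 425) = (-552 - 17) - (2*0*(-3) + 425) = -569 - (0 + 425) = -569 - 1*425 = -569 - 425 = -994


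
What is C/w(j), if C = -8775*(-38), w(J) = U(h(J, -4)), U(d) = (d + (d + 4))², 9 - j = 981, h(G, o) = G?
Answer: 6669/75272 ≈ 0.088599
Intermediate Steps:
j = -972 (j = 9 - 1*981 = 9 - 981 = -972)
U(d) = (4 + 2*d)² (U(d) = (d + (4 + d))² = (4 + 2*d)²)
w(J) = 4*(2 + J)²
C = 333450
C/w(j) = 333450/((4*(2 - 972)²)) = 333450/((4*(-970)²)) = 333450/((4*940900)) = 333450/3763600 = 333450*(1/3763600) = 6669/75272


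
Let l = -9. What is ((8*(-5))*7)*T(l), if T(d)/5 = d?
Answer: 12600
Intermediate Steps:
T(d) = 5*d
((8*(-5))*7)*T(l) = ((8*(-5))*7)*(5*(-9)) = -40*7*(-45) = -280*(-45) = 12600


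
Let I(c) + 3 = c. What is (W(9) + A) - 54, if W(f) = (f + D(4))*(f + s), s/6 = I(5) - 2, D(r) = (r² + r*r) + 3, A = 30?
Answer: 372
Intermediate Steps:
I(c) = -3 + c
D(r) = 3 + 2*r² (D(r) = (r² + r²) + 3 = 2*r² + 3 = 3 + 2*r²)
s = 0 (s = 6*((-3 + 5) - 2) = 6*(2 - 2) = 6*0 = 0)
W(f) = f*(35 + f) (W(f) = (f + (3 + 2*4²))*(f + 0) = (f + (3 + 2*16))*f = (f + (3 + 32))*f = (f + 35)*f = (35 + f)*f = f*(35 + f))
(W(9) + A) - 54 = (9*(35 + 9) + 30) - 54 = (9*44 + 30) - 54 = (396 + 30) - 54 = 426 - 54 = 372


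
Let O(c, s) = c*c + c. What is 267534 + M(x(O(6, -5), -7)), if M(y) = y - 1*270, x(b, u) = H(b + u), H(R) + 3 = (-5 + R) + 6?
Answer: 267297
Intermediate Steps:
H(R) = -2 + R (H(R) = -3 + ((-5 + R) + 6) = -3 + (1 + R) = -2 + R)
O(c, s) = c + c² (O(c, s) = c² + c = c + c²)
x(b, u) = -2 + b + u (x(b, u) = -2 + (b + u) = -2 + b + u)
M(y) = -270 + y (M(y) = y - 270 = -270 + y)
267534 + M(x(O(6, -5), -7)) = 267534 + (-270 + (-2 + 6*(1 + 6) - 7)) = 267534 + (-270 + (-2 + 6*7 - 7)) = 267534 + (-270 + (-2 + 42 - 7)) = 267534 + (-270 + 33) = 267534 - 237 = 267297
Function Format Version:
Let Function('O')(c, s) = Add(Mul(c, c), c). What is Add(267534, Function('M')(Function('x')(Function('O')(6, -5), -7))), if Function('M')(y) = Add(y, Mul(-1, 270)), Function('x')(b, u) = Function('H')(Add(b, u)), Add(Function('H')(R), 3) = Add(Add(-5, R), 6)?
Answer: 267297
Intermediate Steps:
Function('H')(R) = Add(-2, R) (Function('H')(R) = Add(-3, Add(Add(-5, R), 6)) = Add(-3, Add(1, R)) = Add(-2, R))
Function('O')(c, s) = Add(c, Pow(c, 2)) (Function('O')(c, s) = Add(Pow(c, 2), c) = Add(c, Pow(c, 2)))
Function('x')(b, u) = Add(-2, b, u) (Function('x')(b, u) = Add(-2, Add(b, u)) = Add(-2, b, u))
Function('M')(y) = Add(-270, y) (Function('M')(y) = Add(y, -270) = Add(-270, y))
Add(267534, Function('M')(Function('x')(Function('O')(6, -5), -7))) = Add(267534, Add(-270, Add(-2, Mul(6, Add(1, 6)), -7))) = Add(267534, Add(-270, Add(-2, Mul(6, 7), -7))) = Add(267534, Add(-270, Add(-2, 42, -7))) = Add(267534, Add(-270, 33)) = Add(267534, -237) = 267297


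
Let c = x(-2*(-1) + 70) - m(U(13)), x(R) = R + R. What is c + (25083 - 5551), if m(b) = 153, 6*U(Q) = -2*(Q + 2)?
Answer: 19523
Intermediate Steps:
U(Q) = -⅔ - Q/3 (U(Q) = (-2*(Q + 2))/6 = (-2*(2 + Q))/6 = (-4 - 2*Q)/6 = -⅔ - Q/3)
x(R) = 2*R
c = -9 (c = 2*(-2*(-1) + 70) - 1*153 = 2*(2 + 70) - 153 = 2*72 - 153 = 144 - 153 = -9)
c + (25083 - 5551) = -9 + (25083 - 5551) = -9 + 19532 = 19523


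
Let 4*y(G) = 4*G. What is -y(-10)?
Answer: 10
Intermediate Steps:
y(G) = G (y(G) = (4*G)/4 = G)
-y(-10) = -1*(-10) = 10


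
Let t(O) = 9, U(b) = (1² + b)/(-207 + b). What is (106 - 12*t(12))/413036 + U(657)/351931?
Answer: -11240053/16353019408050 ≈ -6.8734e-7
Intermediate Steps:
U(b) = (1 + b)/(-207 + b)
(106 - 12*t(12))/413036 + U(657)/351931 = (106 - 12*9)/413036 + ((1 + 657)/(-207 + 657))/351931 = (106 - 108)*(1/413036) + (658/450)*(1/351931) = -2*1/413036 + ((1/450)*658)*(1/351931) = -1/206518 + (329/225)*(1/351931) = -1/206518 + 329/79184475 = -11240053/16353019408050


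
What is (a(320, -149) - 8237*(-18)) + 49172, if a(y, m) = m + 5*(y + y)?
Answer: 200489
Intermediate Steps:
a(y, m) = m + 10*y (a(y, m) = m + 5*(2*y) = m + 10*y)
(a(320, -149) - 8237*(-18)) + 49172 = ((-149 + 10*320) - 8237*(-18)) + 49172 = ((-149 + 3200) + 148266) + 49172 = (3051 + 148266) + 49172 = 151317 + 49172 = 200489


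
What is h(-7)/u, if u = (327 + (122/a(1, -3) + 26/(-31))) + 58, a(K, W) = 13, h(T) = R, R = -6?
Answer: -2418/158599 ≈ -0.015246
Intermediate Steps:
h(T) = -6
u = 158599/403 (u = (327 + (122/13 + 26/(-31))) + 58 = (327 + (122*(1/13) + 26*(-1/31))) + 58 = (327 + (122/13 - 26/31)) + 58 = (327 + 3444/403) + 58 = 135225/403 + 58 = 158599/403 ≈ 393.55)
h(-7)/u = -6/158599/403 = -6*403/158599 = -2418/158599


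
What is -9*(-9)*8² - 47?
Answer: 5137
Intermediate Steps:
-9*(-9)*8² - 47 = 81*64 - 47 = 5184 - 47 = 5137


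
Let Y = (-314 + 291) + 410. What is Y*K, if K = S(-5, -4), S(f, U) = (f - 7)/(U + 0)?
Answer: 1161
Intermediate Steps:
S(f, U) = (-7 + f)/U
Y = 387 (Y = -23 + 410 = 387)
K = 3 (K = (-7 - 5)/(-4) = -¼*(-12) = 3)
Y*K = 387*3 = 1161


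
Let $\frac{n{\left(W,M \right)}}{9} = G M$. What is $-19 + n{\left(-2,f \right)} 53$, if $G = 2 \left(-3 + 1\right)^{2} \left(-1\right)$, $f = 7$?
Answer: $-26731$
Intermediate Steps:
$G = -8$ ($G = 2 \left(-2\right)^{2} \left(-1\right) = 2 \cdot 4 \left(-1\right) = 8 \left(-1\right) = -8$)
$n{\left(W,M \right)} = - 72 M$ ($n{\left(W,M \right)} = 9 \left(- 8 M\right) = - 72 M$)
$-19 + n{\left(-2,f \right)} 53 = -19 + \left(-72\right) 7 \cdot 53 = -19 - 26712 = -26731$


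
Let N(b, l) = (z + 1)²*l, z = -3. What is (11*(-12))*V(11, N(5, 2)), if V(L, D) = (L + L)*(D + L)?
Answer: -55176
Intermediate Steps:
N(b, l) = 4*l (N(b, l) = (-3 + 1)²*l = (-2)²*l = 4*l)
V(L, D) = 2*L*(D + L) (V(L, D) = (2*L)*(D + L) = 2*L*(D + L))
(11*(-12))*V(11, N(5, 2)) = (11*(-12))*(2*11*(4*2 + 11)) = -264*11*(8 + 11) = -264*11*19 = -132*418 = -55176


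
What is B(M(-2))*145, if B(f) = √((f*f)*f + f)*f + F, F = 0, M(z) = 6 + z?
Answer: 1160*√17 ≈ 4782.8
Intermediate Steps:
B(f) = f*√(f + f³) (B(f) = √((f*f)*f + f)*f + 0 = √(f²*f + f)*f + 0 = √(f³ + f)*f + 0 = √(f + f³)*f + 0 = f*√(f + f³) + 0 = f*√(f + f³))
B(M(-2))*145 = ((6 - 2)*√((6 - 2) + (6 - 2)³))*145 = (4*√(4 + 4³))*145 = (4*√(4 + 64))*145 = (4*√68)*145 = (4*(2*√17))*145 = (8*√17)*145 = 1160*√17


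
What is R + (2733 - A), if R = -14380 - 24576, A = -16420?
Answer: -19803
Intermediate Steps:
R = -38956
R + (2733 - A) = -38956 + (2733 - 1*(-16420)) = -38956 + (2733 + 16420) = -38956 + 19153 = -19803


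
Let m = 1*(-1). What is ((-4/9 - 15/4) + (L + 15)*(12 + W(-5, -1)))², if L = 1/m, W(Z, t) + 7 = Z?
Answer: 22801/1296 ≈ 17.593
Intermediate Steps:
m = -1
W(Z, t) = -7 + Z
L = -1 (L = 1/(-1) = -1)
((-4/9 - 15/4) + (L + 15)*(12 + W(-5, -1)))² = ((-4/9 - 15/4) + (-1 + 15)*(12 + (-7 - 5)))² = ((-4*⅑ - 15*¼) + 14*(12 - 12))² = ((-4/9 - 15/4) + 14*0)² = (-151/36 + 0)² = (-151/36)² = 22801/1296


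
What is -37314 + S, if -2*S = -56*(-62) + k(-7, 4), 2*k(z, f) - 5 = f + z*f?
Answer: -156181/4 ≈ -39045.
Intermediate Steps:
k(z, f) = 5/2 + f/2 + f*z/2 (k(z, f) = 5/2 + (f + z*f)/2 = 5/2 + (f + f*z)/2 = 5/2 + (f/2 + f*z/2) = 5/2 + f/2 + f*z/2)
S = -6925/4 (S = -(-56*(-62) + (5/2 + (1/2)*4 + (1/2)*4*(-7)))/2 = -(3472 + (5/2 + 2 - 14))/2 = -(3472 - 19/2)/2 = -1/2*6925/2 = -6925/4 ≈ -1731.3)
-37314 + S = -37314 - 6925/4 = -156181/4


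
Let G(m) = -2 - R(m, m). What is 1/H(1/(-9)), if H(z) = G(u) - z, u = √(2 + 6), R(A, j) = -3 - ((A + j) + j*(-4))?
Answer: -45/1246 - 81*√2/623 ≈ -0.21999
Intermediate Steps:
R(A, j) = -3 - A + 3*j (R(A, j) = -3 - ((A + j) - 4*j) = -3 - (A - 3*j) = -3 + (-A + 3*j) = -3 - A + 3*j)
u = 2*√2 (u = √8 = 2*√2 ≈ 2.8284)
G(m) = 1 - 2*m (G(m) = -2 - (-3 - m + 3*m) = -2 - (-3 + 2*m) = -2 + (3 - 2*m) = 1 - 2*m)
H(z) = 1 - z - 4*√2 (H(z) = (1 - 4*√2) - z = 1 - z - 4*√2)
1/H(1/(-9)) = 1/(1 - 1/(-9) - 4*√2) = 1/(1 - 1*(-⅑) - 4*√2) = 1/(1 + ⅑ - 4*√2) = 1/(10/9 - 4*√2)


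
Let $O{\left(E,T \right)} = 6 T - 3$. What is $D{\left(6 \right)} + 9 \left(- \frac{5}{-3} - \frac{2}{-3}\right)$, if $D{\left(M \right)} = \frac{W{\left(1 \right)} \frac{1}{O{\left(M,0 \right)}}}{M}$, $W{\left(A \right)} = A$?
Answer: $\frac{377}{18} \approx 20.944$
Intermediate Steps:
$O{\left(E,T \right)} = -3 + 6 T$ ($O{\left(E,T \right)} = 6 T - 3 = -3 + 6 T$)
$D{\left(M \right)} = - \frac{1}{3 M}$ ($D{\left(M \right)} = \frac{1 \frac{1}{-3 + 6 \cdot 0}}{M} = \frac{1 \frac{1}{-3 + 0}}{M} = \frac{1 \frac{1}{-3}}{M} = \frac{1 \left(- \frac{1}{3}\right)}{M} = - \frac{1}{3 M}$)
$D{\left(6 \right)} + 9 \left(- \frac{5}{-3} - \frac{2}{-3}\right) = - \frac{1}{3 \cdot 6} + 9 \left(- \frac{5}{-3} - \frac{2}{-3}\right) = \left(- \frac{1}{3}\right) \frac{1}{6} + 9 \left(\left(-5\right) \left(- \frac{1}{3}\right) - - \frac{2}{3}\right) = - \frac{1}{18} + 9 \left(\frac{5}{3} + \frac{2}{3}\right) = - \frac{1}{18} + 9 \cdot \frac{7}{3} = - \frac{1}{18} + 21 = \frac{377}{18}$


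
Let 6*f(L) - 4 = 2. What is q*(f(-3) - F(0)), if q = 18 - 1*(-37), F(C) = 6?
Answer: -275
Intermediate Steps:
f(L) = 1 (f(L) = 2/3 + (1/6)*2 = 2/3 + 1/3 = 1)
q = 55 (q = 18 + 37 = 55)
q*(f(-3) - F(0)) = 55*(1 - 1*6) = 55*(1 - 6) = 55*(-5) = -275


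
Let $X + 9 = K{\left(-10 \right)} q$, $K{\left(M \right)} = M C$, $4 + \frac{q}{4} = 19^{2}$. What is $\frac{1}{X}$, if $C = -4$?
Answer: $\frac{1}{57111} \approx 1.751 \cdot 10^{-5}$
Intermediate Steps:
$q = 1428$ ($q = -16 + 4 \cdot 19^{2} = -16 + 4 \cdot 361 = -16 + 1444 = 1428$)
$K{\left(M \right)} = - 4 M$ ($K{\left(M \right)} = M \left(-4\right) = - 4 M$)
$X = 57111$ ($X = -9 + \left(-4\right) \left(-10\right) 1428 = -9 + 40 \cdot 1428 = -9 + 57120 = 57111$)
$\frac{1}{X} = \frac{1}{57111}$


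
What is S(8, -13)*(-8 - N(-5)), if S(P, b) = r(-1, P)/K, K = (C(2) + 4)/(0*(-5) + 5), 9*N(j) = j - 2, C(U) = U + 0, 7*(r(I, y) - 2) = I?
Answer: -4225/378 ≈ -11.177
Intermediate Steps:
r(I, y) = 2 + I/7
C(U) = U
N(j) = -2/9 + j/9 (N(j) = (j - 2)/9 = (-2 + j)/9 = -2/9 + j/9)
K = 6/5 (K = (2 + 4)/(0*(-5) + 5) = 6/(0 + 5) = 6/5 ≈ 1.2000)
S(P, b) = 65/42 (S(P, b) = (2 + (⅐)*(-1))/(6/5) = (2 - ⅐)*(⅚) = (13/7)*(⅚) = 65/42)
S(8, -13)*(-8 - N(-5)) = 65*(-8 - (-2/9 + (⅑)*(-5)))/42 = 65*(-8 - (-2/9 - 5/9))/42 = 65*(-8 - 1*(-7/9))/42 = 65*(-8 + 7/9)/42 = (65/42)*(-65/9) = -4225/378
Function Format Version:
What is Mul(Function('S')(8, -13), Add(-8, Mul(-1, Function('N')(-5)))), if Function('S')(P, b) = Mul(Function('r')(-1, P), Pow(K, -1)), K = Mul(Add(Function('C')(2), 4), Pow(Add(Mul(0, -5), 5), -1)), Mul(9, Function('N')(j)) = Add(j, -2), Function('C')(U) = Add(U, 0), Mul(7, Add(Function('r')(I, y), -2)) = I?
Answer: Rational(-4225, 378) ≈ -11.177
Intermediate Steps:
Function('r')(I, y) = Add(2, Mul(Rational(1, 7), I))
Function('C')(U) = U
Function('N')(j) = Add(Rational(-2, 9), Mul(Rational(1, 9), j)) (Function('N')(j) = Mul(Rational(1, 9), Add(j, -2)) = Mul(Rational(1, 9), Add(-2, j)) = Add(Rational(-2, 9), Mul(Rational(1, 9), j)))
K = Rational(6, 5) (K = Mul(Add(2, 4), Pow(Add(Mul(0, -5), 5), -1)) = Mul(6, Pow(Add(0, 5), -1)) = Mul(6, Pow(5, -1)) = Mul(6, Rational(1, 5)) = Rational(6, 5) ≈ 1.2000)
Function('S')(P, b) = Rational(65, 42) (Function('S')(P, b) = Mul(Add(2, Mul(Rational(1, 7), -1)), Pow(Rational(6, 5), -1)) = Mul(Add(2, Rational(-1, 7)), Rational(5, 6)) = Mul(Rational(13, 7), Rational(5, 6)) = Rational(65, 42))
Mul(Function('S')(8, -13), Add(-8, Mul(-1, Function('N')(-5)))) = Mul(Rational(65, 42), Add(-8, Mul(-1, Add(Rational(-2, 9), Mul(Rational(1, 9), -5))))) = Mul(Rational(65, 42), Add(-8, Mul(-1, Add(Rational(-2, 9), Rational(-5, 9))))) = Mul(Rational(65, 42), Add(-8, Mul(-1, Rational(-7, 9)))) = Mul(Rational(65, 42), Add(-8, Rational(7, 9))) = Mul(Rational(65, 42), Rational(-65, 9)) = Rational(-4225, 378)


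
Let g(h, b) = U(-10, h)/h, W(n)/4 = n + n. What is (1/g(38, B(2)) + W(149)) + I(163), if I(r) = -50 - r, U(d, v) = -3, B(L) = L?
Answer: 2899/3 ≈ 966.33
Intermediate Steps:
W(n) = 8*n (W(n) = 4*(n + n) = 4*(2*n) = 8*n)
g(h, b) = -3/h
(1/g(38, B(2)) + W(149)) + I(163) = (1/(-3/38) + 8*149) + (-50 - 1*163) = (1/(-3*1/38) + 1192) + (-50 - 163) = (1/(-3/38) + 1192) - 213 = (-38/3 + 1192) - 213 = 3538/3 - 213 = 2899/3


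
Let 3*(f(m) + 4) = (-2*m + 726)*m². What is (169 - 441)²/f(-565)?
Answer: 55488/148120397 ≈ 0.00037461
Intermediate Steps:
f(m) = -4 + m²*(726 - 2*m)/3 (f(m) = -4 + ((-2*m + 726)*m²)/3 = -4 + ((726 - 2*m)*m²)/3 = -4 + (m²*(726 - 2*m))/3 = -4 + m²*(726 - 2*m)/3)
(169 - 441)²/f(-565) = (169 - 441)²/(-4 + 242*(-565)² - ⅔*(-565)³) = (-272)²/(-4 + 242*319225 - ⅔*(-180362125)) = 73984/(-4 + 77252450 + 360724250/3) = 73984/(592481588/3) = 73984*(3/592481588) = 55488/148120397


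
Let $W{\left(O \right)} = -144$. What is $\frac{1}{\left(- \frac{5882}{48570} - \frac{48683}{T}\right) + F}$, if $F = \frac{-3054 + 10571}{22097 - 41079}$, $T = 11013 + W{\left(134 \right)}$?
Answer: $- \frac{1670122823010}{8344232937631} \approx -0.20015$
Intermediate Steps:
$T = 10869$ ($T = 11013 - 144 = 10869$)
$F = - \frac{7517}{18982}$ ($F = \frac{7517}{-18982} = 7517 \left(- \frac{1}{18982}\right) = - \frac{7517}{18982} \approx -0.39601$)
$\frac{1}{\left(- \frac{5882}{48570} - \frac{48683}{T}\right) + F} = \frac{1}{\left(- \frac{5882}{48570} - \frac{48683}{10869}\right) - \frac{7517}{18982}} = \frac{1}{\left(\left(-5882\right) \frac{1}{48570} - \frac{48683}{10869}\right) - \frac{7517}{18982}} = \frac{1}{\left(- \frac{2941}{24285} - \frac{48683}{10869}\right) - \frac{7517}{18982}} = \frac{1}{- \frac{404744128}{87984555} - \frac{7517}{18982}} = \frac{1}{- \frac{8344232937631}{1670122823010}} = - \frac{1670122823010}{8344232937631}$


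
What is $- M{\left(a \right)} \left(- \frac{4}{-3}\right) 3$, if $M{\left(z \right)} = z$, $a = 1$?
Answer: $-4$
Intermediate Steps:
$- M{\left(a \right)} \left(- \frac{4}{-3}\right) 3 = - 1 \left(- \frac{4}{-3}\right) 3 = - 1 \left(\left(-4\right) \left(- \frac{1}{3}\right)\right) 3 = - 1 \cdot \frac{4}{3} \cdot 3 = - \frac{4 \cdot 3}{3} = \left(-1\right) 4 = -4$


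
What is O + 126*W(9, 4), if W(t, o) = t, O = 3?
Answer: 1137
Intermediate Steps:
O + 126*W(9, 4) = 3 + 126*9 = 3 + 1134 = 1137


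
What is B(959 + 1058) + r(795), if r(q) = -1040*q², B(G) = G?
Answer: -657303983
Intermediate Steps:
B(959 + 1058) + r(795) = (959 + 1058) - 1040*795² = 2017 - 1040*632025 = 2017 - 657306000 = -657303983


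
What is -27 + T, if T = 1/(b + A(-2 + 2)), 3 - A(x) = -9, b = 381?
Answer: -10610/393 ≈ -26.997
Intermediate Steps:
A(x) = 12 (A(x) = 3 - 1*(-9) = 3 + 9 = 12)
T = 1/393 (T = 1/(381 + 12) = 1/393 ≈ 0.0025445)
-27 + T = -27 + 1/393 = -10610/393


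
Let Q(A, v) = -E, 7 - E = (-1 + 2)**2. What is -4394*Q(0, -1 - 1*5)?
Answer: 26364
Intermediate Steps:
E = 6 (E = 7 - (-1 + 2)**2 = 7 - 1*1**2 = 7 - 1*1 = 7 - 1 = 6)
Q(A, v) = -6 (Q(A, v) = -1*6 = -6)
-4394*Q(0, -1 - 1*5) = -4394*(-6) = 26364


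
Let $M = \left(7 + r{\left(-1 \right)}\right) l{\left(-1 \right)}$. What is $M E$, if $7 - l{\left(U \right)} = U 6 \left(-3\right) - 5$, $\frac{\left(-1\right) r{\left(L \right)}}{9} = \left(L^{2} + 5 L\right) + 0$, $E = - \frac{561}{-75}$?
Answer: $- \frac{48246}{25} \approx -1929.8$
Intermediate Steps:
$E = \frac{187}{25}$ ($E = \left(-561\right) \left(- \frac{1}{75}\right) = \frac{187}{25} \approx 7.48$)
$r{\left(L \right)} = - 45 L - 9 L^{2}$ ($r{\left(L \right)} = - 9 \left(\left(L^{2} + 5 L\right) + 0\right) = - 9 \left(L^{2} + 5 L\right) = - 45 L - 9 L^{2}$)
$l{\left(U \right)} = 12 + 18 U$ ($l{\left(U \right)} = 7 - \left(U 6 \left(-3\right) - 5\right) = 7 - \left(U \left(-18\right) - 5\right) = 7 - \left(- 18 U - 5\right) = 7 - \left(-5 - 18 U\right) = 7 + \left(5 + 18 U\right) = 12 + 18 U$)
$M = -258$ ($M = \left(7 - - 9 \left(5 - 1\right)\right) \left(12 + 18 \left(-1\right)\right) = \left(7 - \left(-9\right) 4\right) \left(12 - 18\right) = \left(7 + 36\right) \left(-6\right) = 43 \left(-6\right) = -258$)
$M E = \left(-258\right) \frac{187}{25} = - \frac{48246}{25}$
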